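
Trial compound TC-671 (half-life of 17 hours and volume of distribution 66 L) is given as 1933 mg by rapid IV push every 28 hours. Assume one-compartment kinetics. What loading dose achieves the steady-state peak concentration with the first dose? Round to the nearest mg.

2840 mg

f = (1/2)^(28/17) ≈ 0.319290; accumulation ratio R = 1/(1−f) ≈ 1.46905.
Loading dose to hit Cmax,ss on first dose: D_load = D_maint·R ≈ 1933 × 1.46905 ≈ 2839.67 mg.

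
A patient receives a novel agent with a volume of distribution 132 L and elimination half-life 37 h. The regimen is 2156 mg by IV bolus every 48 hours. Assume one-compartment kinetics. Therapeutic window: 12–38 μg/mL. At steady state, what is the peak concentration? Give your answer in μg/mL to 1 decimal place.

27.5 μg/mL

k = ln2/t½ = ln2/37 ≈ 0.018734 h⁻¹; fraction remaining f = e^(−kτ) = e^(−0.018734×48) ≈ 0.4069.
At steady state, accumulation factor R = 1/(1 − e^(−kτ)) ≈ 1.6861.
Each bolus raises the concentration by D/Vd = 2156/132 ≈ 16.333 μg/mL.
Cmax,ss = C₀/(1 − f) ≈ 16.333/0.5931 ≈ 27.538 μg/mL.
Peak 27.5 μg/mL vs MTC 38 μg/mL: below toxic threshold.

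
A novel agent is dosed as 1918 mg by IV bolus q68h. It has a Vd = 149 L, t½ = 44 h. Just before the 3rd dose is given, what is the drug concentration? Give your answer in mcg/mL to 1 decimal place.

f = (1/2)^(τ/t½) = (1/2)^(68/44) ≈ 0.3426.
C₀ = D/Vd = 1918/149 ≈ 12.872 mcg/mL.
Before the 3rd dose, 2 doses have been given. Superposition: Cmin = C₀·(f + f²).
≈ 12.872 × (0.3426 + 0.1174) ≈ 12.872 × 0.4600 ≈ 5.921 mcg/mL.

5.9 mcg/mL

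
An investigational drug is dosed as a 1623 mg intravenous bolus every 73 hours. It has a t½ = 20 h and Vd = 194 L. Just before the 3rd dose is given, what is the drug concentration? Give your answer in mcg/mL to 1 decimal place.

0.7 mcg/mL

f = (1/2)^(τ/t½) = (1/2)^(73/20) ≈ 0.0797.
C₀ = D/Vd = 1623/194 ≈ 8.366 mcg/mL.
Before the 3rd dose, 2 doses have been given. Superposition: Cmin = C₀·(f + f²).
≈ 8.366 × (0.0797 + 0.0064) ≈ 8.366 × 0.0861 ≈ 0.720 mcg/mL.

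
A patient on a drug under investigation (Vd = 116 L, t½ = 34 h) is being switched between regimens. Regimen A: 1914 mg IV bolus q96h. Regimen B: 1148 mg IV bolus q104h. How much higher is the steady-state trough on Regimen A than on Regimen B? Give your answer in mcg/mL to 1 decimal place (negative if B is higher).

Regimen A: f = (1/2)^(96/34) ≈ 0.1413; Cmin,ss = (1914/116)·f/(1−f) ≈ 2.715 mcg/mL.
Regimen B: f = (1/2)^(104/34) ≈ 0.1200; Cmin,ss = (1148/116)·f/(1−f) ≈ 1.350 mcg/mL.
Difference ≈ 2.715 − 1.350 ≈ 1.365 mcg/mL.

1.4 mcg/mL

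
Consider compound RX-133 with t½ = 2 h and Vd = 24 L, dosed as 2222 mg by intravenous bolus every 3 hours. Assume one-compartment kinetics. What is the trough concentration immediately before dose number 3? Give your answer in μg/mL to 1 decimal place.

f = (1/2)^(τ/t½) = (1/2)^(3/2) ≈ 0.3536.
C₀ = D/Vd = 2222/24 ≈ 92.583 μg/mL.
Before the 3rd dose, 2 doses have been given. Superposition: Cmin = C₀·(f + f²).
≈ 92.583 × (0.3536 + 0.1250) ≈ 92.583 × 0.4786 ≈ 44.310 μg/mL.

44.3 μg/mL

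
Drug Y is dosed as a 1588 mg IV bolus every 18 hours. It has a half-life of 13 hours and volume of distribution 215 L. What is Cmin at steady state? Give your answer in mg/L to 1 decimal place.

Over one 18-h interval, 18/13 ≈ 1.3846 half-lives elapse, leaving f ≈ 0.3830 of each dose.
Single-dose peak C₀ = D/Vd = 1588/215 ≈ 7.386 mg/L.
Steady-state trough Cmin,ss = C₀·f/(1−f) ≈ 7.386 × 0.3830/0.6170 ≈ 4.585 mg/L.

4.6 mg/L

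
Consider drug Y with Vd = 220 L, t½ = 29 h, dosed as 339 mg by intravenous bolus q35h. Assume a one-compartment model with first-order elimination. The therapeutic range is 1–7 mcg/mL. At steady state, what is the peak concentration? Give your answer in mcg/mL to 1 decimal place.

2.7 mcg/mL

k = ln2/t½ = ln2/29 ≈ 0.023902 h⁻¹; fraction remaining f = e^(−kτ) = e^(−0.023902×35) ≈ 0.4332.
At steady state, accumulation factor R = 1/(1 − e^(−kτ)) ≈ 1.7643.
Single-dose peak C₀ = D/Vd = 339/220 ≈ 1.541 mcg/mL.
Steady-state peak Cmax,ss = C₀·R ≈ 1.541 × 1.7643 ≈ 2.719 mcg/mL.
Peak 2.7 mcg/mL vs MTC 7 mcg/mL: below toxic threshold.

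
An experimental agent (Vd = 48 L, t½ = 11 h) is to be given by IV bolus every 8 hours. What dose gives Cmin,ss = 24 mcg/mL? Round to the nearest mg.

τ/t½ = 8/11 ≈ 0.72727, so f = (1/2)^(8/11) ≈ 0.604045.
Cmin,ss = (D/Vd)·f/(1−f), so D = Cmin,ss·Vd·(1−f)/f.
D = 24 × 48 × (1−f)/f ≈ 24 × 48 × 0.65551 ≈ 755.15 mg.

755 mg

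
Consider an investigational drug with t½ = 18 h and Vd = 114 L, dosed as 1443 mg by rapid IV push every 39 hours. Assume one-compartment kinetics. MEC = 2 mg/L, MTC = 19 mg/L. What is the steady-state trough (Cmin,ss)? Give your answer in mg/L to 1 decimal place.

3.6 mg/L

k = ln2/t½ = ln2/18 ≈ 0.038508 h⁻¹; fraction remaining f = e^(−kτ) = e^(−0.038508×39) ≈ 0.2227.
Each bolus raises the concentration by D/Vd = 1443/114 ≈ 12.658 mg/L.
Steady-state trough Cmin,ss = C₀·f/(1−f) ≈ 12.658 × 0.2227/0.7773 ≈ 3.627 mg/L.
Trough 3.6 mg/L vs MEC 2 mg/L: adequate.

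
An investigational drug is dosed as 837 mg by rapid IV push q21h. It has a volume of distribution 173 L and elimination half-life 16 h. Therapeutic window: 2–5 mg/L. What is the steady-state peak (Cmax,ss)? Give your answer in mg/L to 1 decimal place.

Over one 21-h interval, 21/16 ≈ 1.3125 half-lives elapse, leaving f ≈ 0.4026 of each dose.
Accumulation ratio R = 1/(1 − f) ≈ 1/0.5974 ≈ 1.6739.
Each bolus raises the concentration by D/Vd = 837/173 ≈ 4.838 mg/L.
Cmax,ss = C₀/(1 − f) ≈ 4.838/0.5974 ≈ 8.098 mg/L.
Peak 8.1 mg/L vs MTC 5 mg/L: exceeds toxic threshold.

8.1 mg/L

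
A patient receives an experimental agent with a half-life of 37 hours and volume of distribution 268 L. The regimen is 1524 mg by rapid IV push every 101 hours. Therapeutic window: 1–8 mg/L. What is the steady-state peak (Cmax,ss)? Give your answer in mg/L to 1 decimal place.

Over one 101-h interval, 101/37 ≈ 2.7297 half-lives elapse, leaving f ≈ 0.1508 of each dose.
At steady state, accumulation factor R = 1/(1 − e^(−kτ)) ≈ 1.1776.
Single-dose peak C₀ = D/Vd = 1524/268 ≈ 5.687 mg/L.
Cmax,ss = C₀/(1 − f) ≈ 5.687/0.8492 ≈ 6.697 mg/L.
Peak 6.7 mg/L vs MTC 8 mg/L: below toxic threshold.

6.7 mg/L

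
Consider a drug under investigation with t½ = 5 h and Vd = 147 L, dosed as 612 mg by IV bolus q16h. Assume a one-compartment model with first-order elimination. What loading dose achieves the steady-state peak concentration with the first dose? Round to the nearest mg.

f = (1/2)^(16/5) ≈ 0.108819; accumulation ratio R = 1/(1−f) ≈ 1.12211.
Loading dose to hit Cmax,ss on first dose: D_load = D_maint·R ≈ 612 × 1.12211 ≈ 686.73 mg.

687 mg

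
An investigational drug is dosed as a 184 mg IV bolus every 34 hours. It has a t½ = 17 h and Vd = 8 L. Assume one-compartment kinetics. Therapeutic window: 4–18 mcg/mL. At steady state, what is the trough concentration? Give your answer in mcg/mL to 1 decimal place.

τ = 34 h = 2 half-lives, so f = (1/2)^2 = 0.25.
At steady state, R = 1/(1 − 0.25) = 4/3.
Single-dose peak C₀ = D/Vd = 184/8 = 23 mcg/mL.
Steady-state peak Cmax,ss = C₀·R = 23 × 4/3 ≈ 30.667 mcg/mL.
Steady-state trough Cmin,ss = Cmax,ss·f ≈ 30.667 × 0.25 ≈ 7.667 mcg/mL.
Trough 7.7 mcg/mL vs MEC 4 mcg/mL: adequate.

7.7 mcg/mL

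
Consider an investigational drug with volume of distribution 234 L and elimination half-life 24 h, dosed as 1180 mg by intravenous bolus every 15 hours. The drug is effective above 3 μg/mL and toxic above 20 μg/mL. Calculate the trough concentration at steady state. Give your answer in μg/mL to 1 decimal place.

τ/t½ = 15/24 ≈ 0.625, so fraction remaining f = (1/2)^(15/24) ≈ 0.6484.
Each bolus raises the concentration by D/Vd = 1180/234 ≈ 5.043 μg/mL.
Steady-state trough Cmin,ss = C₀·f/(1−f) ≈ 5.043 × 0.6484/0.3516 ≈ 9.300 μg/mL.
Trough 9.3 μg/mL vs MEC 3 μg/mL: adequate.

9.3 μg/mL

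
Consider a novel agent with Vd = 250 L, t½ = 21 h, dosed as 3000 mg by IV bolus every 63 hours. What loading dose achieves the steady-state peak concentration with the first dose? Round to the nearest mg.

f = (1/2)^(63/21) ≈ 0.125000; accumulation ratio R = 1/(1−f) ≈ 1.14286.
Loading dose to hit Cmax,ss on first dose: D_load = D_maint·R ≈ 3000 × 1.14286 ≈ 3428.58 mg.

3429 mg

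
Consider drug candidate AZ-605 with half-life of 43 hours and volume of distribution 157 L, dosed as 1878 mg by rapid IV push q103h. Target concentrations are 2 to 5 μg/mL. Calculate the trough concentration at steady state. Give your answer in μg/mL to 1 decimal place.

2.8 μg/mL

k = ln2/t½ = ln2/43 ≈ 0.016120 h⁻¹; fraction remaining f = e^(−kτ) = e^(−0.016120×103) ≈ 0.1901.
At steady state, accumulation factor R = 1/(1 − e^(−kτ)) ≈ 1.2347.
Each bolus raises the concentration by D/Vd = 1878/157 ≈ 11.962 μg/mL.
Steady-state peak Cmax,ss = C₀·R ≈ 11.962 × 1.2347 ≈ 14.769 μg/mL.
Steady-state trough Cmin,ss = Cmax,ss·f ≈ 14.769 × 0.1901 ≈ 2.808 μg/mL.
Trough 2.8 μg/mL vs MEC 2 μg/mL: adequate.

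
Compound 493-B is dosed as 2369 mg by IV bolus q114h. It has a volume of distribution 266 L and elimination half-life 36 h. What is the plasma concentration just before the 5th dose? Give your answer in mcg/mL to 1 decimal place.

1.1 mcg/mL

f = (1/2)^(τ/t½) = (1/2)^(114/36) ≈ 0.1114.
C₀ = D/Vd = 2369/266 ≈ 8.906 mcg/mL.
Before the 5th dose, 4 doses have been given. Superposition: Cmin = C₀·(f + f² + … + f^4).
≈ 8.906 × (0.1114 + 0.0124 + 0.0014 + 0.0002) ≈ 8.906 × 0.1254 ≈ 1.117 mcg/mL.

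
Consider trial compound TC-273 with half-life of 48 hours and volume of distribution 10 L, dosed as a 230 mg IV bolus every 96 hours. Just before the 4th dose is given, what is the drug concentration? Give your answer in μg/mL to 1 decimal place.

f = (1/2)^(τ/t½) = (1/2)^(96/48) ≈ 0.2500.
C₀ = D/Vd = 230/10 ≈ 23.000 μg/mL.
Before the 4th dose, 3 doses have been given. Superposition: Cmin = C₀·(f + f² + … + f^3).
≈ 23.000 × (0.2500 + 0.0625 + 0.0156) ≈ 23.000 × 0.3281 ≈ 7.546 μg/mL.

7.5 μg/mL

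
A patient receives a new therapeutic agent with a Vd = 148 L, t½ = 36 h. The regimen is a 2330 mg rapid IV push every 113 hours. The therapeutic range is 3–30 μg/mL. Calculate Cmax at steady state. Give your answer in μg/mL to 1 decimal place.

17.8 μg/mL

τ/t½ = 113/36 ≈ 3.1389, so fraction remaining f = (1/2)^(113/36) ≈ 0.1135.
At steady state, accumulation factor R = 1/(1 − e^(−kτ)) ≈ 1.1280.
Each bolus raises the concentration by D/Vd = 2330/148 ≈ 15.743 μg/mL.
Steady-state peak Cmax,ss = C₀·R ≈ 15.743 × 1.1280 ≈ 17.758 μg/mL.
Peak 17.8 μg/mL vs MTC 30 μg/mL: below toxic threshold.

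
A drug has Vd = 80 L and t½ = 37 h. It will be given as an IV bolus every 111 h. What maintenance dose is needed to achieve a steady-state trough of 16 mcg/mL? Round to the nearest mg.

τ/t½ = 111/37 ≈ 3, so f = (1/2)^(111/37) ≈ 0.125000.
Cmin,ss = (D/Vd)·f/(1−f), so D = Cmin,ss·Vd·(1−f)/f.
D = 16 × 80 × (1−f)/f ≈ 16 × 80 × 7.00000 ≈ 8960.00 mg.

8960 mg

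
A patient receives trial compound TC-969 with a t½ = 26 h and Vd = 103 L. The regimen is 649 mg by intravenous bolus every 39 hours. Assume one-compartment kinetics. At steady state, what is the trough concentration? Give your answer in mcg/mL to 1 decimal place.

3.4 mcg/mL

τ/t½ = 39/26 ≈ 1.5, so fraction remaining f = (1/2)^(39/26) ≈ 0.3536.
At steady state, accumulation factor R = 1/(1 − e^(−kτ)) ≈ 1.5470.
Each bolus raises the concentration by D/Vd = 649/103 ≈ 6.301 mcg/mL.
Steady-state peak Cmax,ss = C₀·R ≈ 6.301 × 1.5470 ≈ 9.748 mcg/mL.
Steady-state trough Cmin,ss = Cmax,ss·f ≈ 9.748 × 0.3536 ≈ 3.447 mcg/mL.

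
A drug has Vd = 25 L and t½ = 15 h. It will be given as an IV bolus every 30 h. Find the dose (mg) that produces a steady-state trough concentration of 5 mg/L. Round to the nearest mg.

τ/t½ = 30/15 ≈ 2, so f = (1/2)^(30/15) ≈ 0.250000.
Cmin,ss = (D/Vd)·f/(1−f), so D = Cmin,ss·Vd·(1−f)/f.
D = 5 × 25 × (1−f)/f ≈ 5 × 25 × 3.00000 ≈ 375.00 mg.

375 mg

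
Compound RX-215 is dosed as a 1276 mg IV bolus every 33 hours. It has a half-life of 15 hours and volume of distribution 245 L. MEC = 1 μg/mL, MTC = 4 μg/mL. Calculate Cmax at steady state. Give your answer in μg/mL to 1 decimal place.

Over one 33-h interval, 33/15 ≈ 2.2 half-lives elapse, leaving f ≈ 0.2176 of each dose.
Accumulation ratio R = 1/(1 − f) ≈ 1/0.7824 ≈ 1.2781.
Single-dose peak C₀ = D/Vd = 1276/245 ≈ 5.208 μg/mL.
Steady-state peak Cmax,ss = C₀·R ≈ 5.208 × 1.2781 ≈ 6.656 μg/mL.
Peak 6.7 μg/mL vs MTC 4 μg/mL: exceeds toxic threshold.

6.7 μg/mL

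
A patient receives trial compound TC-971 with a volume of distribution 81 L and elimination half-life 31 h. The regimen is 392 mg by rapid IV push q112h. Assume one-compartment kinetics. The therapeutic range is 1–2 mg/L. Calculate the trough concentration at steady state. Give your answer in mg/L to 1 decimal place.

Over one 112-h interval, 112/31 ≈ 3.6129 half-lives elapse, leaving f ≈ 0.0817 of each dose.
Single-dose peak C₀ = D/Vd = 392/81 ≈ 4.840 mg/L.
Steady-state trough Cmin,ss = C₀·f/(1−f) ≈ 4.840 × 0.0817/0.9183 ≈ 0.431 mg/L.
Trough 0.4 mg/L vs MEC 1 mg/L: subtherapeutic.

0.4 mg/L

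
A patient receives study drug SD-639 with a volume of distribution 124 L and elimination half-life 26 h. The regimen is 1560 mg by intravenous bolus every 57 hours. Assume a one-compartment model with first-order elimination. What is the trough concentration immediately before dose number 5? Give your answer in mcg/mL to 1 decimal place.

f = (1/2)^(τ/t½) = (1/2)^(57/26) ≈ 0.2188.
C₀ = D/Vd = 1560/124 ≈ 12.581 mcg/mL.
Before the 5th dose, 4 doses have been given. Superposition: Cmin = C₀·(f + f² + … + f^4).
≈ 12.581 × (0.2188 + 0.0479 + 0.0105 + 0.0023) ≈ 12.581 × 0.2795 ≈ 3.516 mcg/mL.

3.5 mcg/mL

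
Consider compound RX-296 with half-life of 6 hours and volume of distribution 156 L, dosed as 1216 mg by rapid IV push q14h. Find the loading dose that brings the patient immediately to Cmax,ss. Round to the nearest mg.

1517 mg

f = (1/2)^(14/6) ≈ 0.198425; accumulation ratio R = 1/(1−f) ≈ 1.24754.
Loading dose to hit Cmax,ss on first dose: D_load = D_maint·R ≈ 1216 × 1.24754 ≈ 1517.01 mg.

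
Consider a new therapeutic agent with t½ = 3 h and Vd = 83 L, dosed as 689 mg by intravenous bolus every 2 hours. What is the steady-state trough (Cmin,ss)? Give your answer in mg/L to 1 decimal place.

k = ln2/t½ = ln2/3 ≈ 0.231049 h⁻¹; fraction remaining f = e^(−kτ) = e^(−0.231049×2) ≈ 0.6300.
At steady state, accumulation factor R = 1/(1 − e^(−kτ)) ≈ 2.7027.
Single-dose peak C₀ = D/Vd = 689/83 ≈ 8.301 mg/L.
Steady-state peak Cmax,ss = C₀·R ≈ 8.301 × 2.7027 ≈ 22.435 mg/L.
One interval later, Cmin,ss = Cmax,ss·e^(−kτ) ≈ 22.435 × 0.6300 ≈ 14.134 mg/L.

14.1 mg/L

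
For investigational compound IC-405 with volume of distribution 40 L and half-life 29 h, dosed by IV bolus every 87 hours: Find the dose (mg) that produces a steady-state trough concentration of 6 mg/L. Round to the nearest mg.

1680 mg

τ/t½ = 87/29 ≈ 3, so f = (1/2)^(87/29) ≈ 0.125000.
Cmin,ss = (D/Vd)·f/(1−f), so D = Cmin,ss·Vd·(1−f)/f.
D = 6 × 40 × (1−f)/f ≈ 6 × 40 × 7.00000 ≈ 1680.00 mg.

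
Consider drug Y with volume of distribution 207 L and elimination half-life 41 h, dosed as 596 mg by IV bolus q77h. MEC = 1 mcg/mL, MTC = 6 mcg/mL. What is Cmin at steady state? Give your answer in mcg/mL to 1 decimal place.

1.1 mcg/mL

k = ln2/t½ = ln2/41 ≈ 0.016906 h⁻¹; fraction remaining f = e^(−kτ) = e^(−0.016906×77) ≈ 0.2721.
Accumulation ratio R = 1/(1 − f) ≈ 1/0.7279 ≈ 1.3738.
Each bolus raises the concentration by D/Vd = 596/207 ≈ 2.879 mcg/mL.
Cmax,ss = C₀/(1 − f) ≈ 2.879/0.7279 ≈ 3.955 mcg/mL.
Steady-state trough Cmin,ss = Cmax,ss·f ≈ 3.955 × 0.2721 ≈ 1.076 mcg/mL.
Trough 1.1 mcg/mL vs MEC 1 mcg/mL: adequate.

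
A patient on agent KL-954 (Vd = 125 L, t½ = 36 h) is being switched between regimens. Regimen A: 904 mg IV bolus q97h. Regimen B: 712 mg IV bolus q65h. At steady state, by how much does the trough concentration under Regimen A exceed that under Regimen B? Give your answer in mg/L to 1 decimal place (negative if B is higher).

Regimen A: f = (1/2)^(97/36) ≈ 0.1545; Cmin,ss = (904/125)·f/(1−f) ≈ 1.322 mg/L.
Regimen B: f = (1/2)^(65/36) ≈ 0.2861; Cmin,ss = (712/125)·f/(1−f) ≈ 2.283 mg/L.
Difference ≈ 1.322 − 2.283 ≈ -0.961 mg/L.

-1.0 mg/L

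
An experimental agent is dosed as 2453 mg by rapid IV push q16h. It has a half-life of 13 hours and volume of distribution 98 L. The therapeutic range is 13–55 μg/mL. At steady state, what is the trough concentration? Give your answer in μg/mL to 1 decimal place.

18.6 μg/mL

Over one 16-h interval, 16/13 ≈ 1.2308 half-lives elapse, leaving f ≈ 0.4261 of each dose.
Each bolus raises the concentration by D/Vd = 2453/98 ≈ 25.031 μg/mL.
Steady-state trough Cmin,ss = C₀·f/(1−f) ≈ 25.031 × 0.4261/0.5739 ≈ 18.585 μg/mL.
Trough 18.6 μg/mL vs MEC 13 μg/mL: adequate.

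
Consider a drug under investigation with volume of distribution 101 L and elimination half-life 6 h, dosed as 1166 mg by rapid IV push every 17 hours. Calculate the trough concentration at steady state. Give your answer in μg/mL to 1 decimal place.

Over one 17-h interval, 17/6 ≈ 2.8333 half-lives elapse, leaving f ≈ 0.1403 of each dose.
At steady state, accumulation factor R = 1/(1 − e^(−kτ)) ≈ 1.1632.
Each bolus raises the concentration by D/Vd = 1166/101 ≈ 11.545 μg/mL.
Steady-state peak Cmax,ss = C₀·R ≈ 11.545 × 1.1632 ≈ 13.429 μg/mL.
One interval later, Cmin,ss = Cmax,ss·e^(−kτ) ≈ 13.429 × 0.1403 ≈ 1.884 μg/mL.

1.9 μg/mL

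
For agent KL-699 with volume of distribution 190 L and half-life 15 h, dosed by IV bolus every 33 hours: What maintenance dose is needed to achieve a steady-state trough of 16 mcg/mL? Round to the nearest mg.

τ/t½ = 33/15 ≈ 2.2, so f = (1/2)^(33/15) ≈ 0.217638.
Cmin,ss = (D/Vd)·f/(1−f), so D = Cmin,ss·Vd·(1−f)/f.
D = 16 × 190 × (1−f)/f ≈ 16 × 190 × 3.59479 ≈ 10928.16 mg.

10928 mg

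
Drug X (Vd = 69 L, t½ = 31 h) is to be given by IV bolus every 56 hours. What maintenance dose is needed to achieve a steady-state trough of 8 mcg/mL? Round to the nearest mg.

1379 mg

τ/t½ = 56/31 ≈ 1.8065, so f = (1/2)^(56/31) ≈ 0.285893.
Cmin,ss = (D/Vd)·f/(1−f), so D = Cmin,ss·Vd·(1−f)/f.
D = 8 × 69 × (1−f)/f ≈ 8 × 69 × 2.49781 ≈ 1378.79 mg.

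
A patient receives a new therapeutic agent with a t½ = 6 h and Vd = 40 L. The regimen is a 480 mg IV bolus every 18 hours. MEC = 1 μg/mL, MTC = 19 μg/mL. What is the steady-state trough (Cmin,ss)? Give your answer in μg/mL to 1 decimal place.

τ = 18 h = 3 half-lives, so f = (1/2)^3 = 0.125.
At steady state, R = 1/(1 − 0.125) = 8/7.
Single-dose peak C₀ = D/Vd = 480/40 = 12 μg/mL.
Steady-state peak Cmax,ss = C₀·R = 12 × 8/7 ≈ 13.714 μg/mL.
Steady-state trough Cmin,ss = Cmax,ss·f ≈ 13.714 × 0.125 ≈ 1.714 μg/mL.
Trough 1.7 μg/mL vs MEC 1 μg/mL: adequate.

1.7 μg/mL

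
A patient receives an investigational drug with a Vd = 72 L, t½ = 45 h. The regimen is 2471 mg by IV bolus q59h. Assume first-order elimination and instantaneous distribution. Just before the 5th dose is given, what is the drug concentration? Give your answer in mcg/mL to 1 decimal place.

22.6 mcg/mL

f = (1/2)^(τ/t½) = (1/2)^(59/45) ≈ 0.4030.
C₀ = D/Vd = 2471/72 ≈ 34.319 mcg/mL.
Before the 5th dose, 4 doses have been given. Superposition: Cmin = C₀·(f + f² + … + f^4).
≈ 34.319 × (0.4030 + 0.1624 + 0.0655 + 0.0264) ≈ 34.319 × 0.6573 ≈ 22.558 mcg/mL.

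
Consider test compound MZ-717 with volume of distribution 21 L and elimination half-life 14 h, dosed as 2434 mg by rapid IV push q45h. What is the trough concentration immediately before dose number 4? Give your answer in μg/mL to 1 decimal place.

f = (1/2)^(τ/t½) = (1/2)^(45/14) ≈ 0.1077.
C₀ = D/Vd = 2434/21 ≈ 115.905 μg/mL.
Before the 4th dose, 3 doses have been given. Superposition: Cmin = C₀·(f + f² + … + f^3).
≈ 115.905 × (0.1077 + 0.0116 + 0.0012) ≈ 115.905 × 0.1205 ≈ 13.967 μg/mL.

14.0 μg/mL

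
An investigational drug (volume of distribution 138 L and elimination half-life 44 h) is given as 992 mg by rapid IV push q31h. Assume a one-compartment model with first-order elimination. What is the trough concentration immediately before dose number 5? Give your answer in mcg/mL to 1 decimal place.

9.8 mcg/mL

f = (1/2)^(τ/t½) = (1/2)^(31/44) ≈ 0.6136.
C₀ = D/Vd = 992/138 ≈ 7.188 mcg/mL.
Before the 5th dose, 4 doses have been given. Superposition: Cmin = C₀·(f + f² + … + f^4).
≈ 7.188 × (0.6136 + 0.3765 + 0.2310 + 0.1418) ≈ 7.188 × 1.3629 ≈ 9.797 mcg/mL.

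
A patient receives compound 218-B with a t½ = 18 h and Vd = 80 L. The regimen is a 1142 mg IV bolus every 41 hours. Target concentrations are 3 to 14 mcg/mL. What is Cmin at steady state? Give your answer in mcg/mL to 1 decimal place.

k = ln2/t½ = ln2/18 ≈ 0.038508 h⁻¹; fraction remaining f = e^(−kτ) = e^(−0.038508×41) ≈ 0.2062.
At steady state, accumulation factor R = 1/(1 − e^(−kτ)) ≈ 1.2598.
Single-dose peak C₀ = D/Vd = 1142/80 ≈ 14.275 mcg/mL.
Cmax,ss = C₀/(1 − f) ≈ 14.275/0.7938 ≈ 17.983 mcg/mL.
Steady-state trough Cmin,ss = Cmax,ss·f ≈ 17.983 × 0.2062 ≈ 3.708 mcg/mL.
Trough 3.7 mcg/mL vs MEC 3 mcg/mL: adequate.

3.7 mcg/mL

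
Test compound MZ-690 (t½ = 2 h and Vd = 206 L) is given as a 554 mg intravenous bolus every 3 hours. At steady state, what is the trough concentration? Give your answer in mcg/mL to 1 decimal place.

1.5 mcg/mL

Over one 3-h interval, 3/2 ≈ 1.5 half-lives elapse, leaving f ≈ 0.3536 of each dose.
Each bolus raises the concentration by D/Vd = 554/206 ≈ 2.689 mcg/mL.
Steady-state trough Cmin,ss = C₀·f/(1−f) ≈ 2.689 × 0.3536/0.6464 ≈ 1.471 mcg/mL.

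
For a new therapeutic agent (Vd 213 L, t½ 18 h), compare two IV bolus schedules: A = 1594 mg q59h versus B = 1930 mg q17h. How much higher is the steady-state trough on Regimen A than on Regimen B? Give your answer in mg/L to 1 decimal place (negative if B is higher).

-8.9 mg/L

Regimen A: f = (1/2)^(59/18) ≈ 0.1031; Cmin,ss = (1594/213)·f/(1−f) ≈ 0.860 mg/L.
Regimen B: f = (1/2)^(17/18) ≈ 0.5196; Cmin,ss = (1930/213)·f/(1−f) ≈ 9.800 mg/L.
Difference ≈ 0.860 − 9.800 ≈ -8.940 mg/L.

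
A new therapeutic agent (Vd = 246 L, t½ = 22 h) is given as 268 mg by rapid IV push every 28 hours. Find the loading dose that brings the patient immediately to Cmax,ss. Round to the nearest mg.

457 mg

f = (1/2)^(28/22) ≈ 0.413877; accumulation ratio R = 1/(1−f) ≈ 1.70613.
Loading dose to hit Cmax,ss on first dose: D_load = D_maint·R ≈ 268 × 1.70613 ≈ 457.24 mg.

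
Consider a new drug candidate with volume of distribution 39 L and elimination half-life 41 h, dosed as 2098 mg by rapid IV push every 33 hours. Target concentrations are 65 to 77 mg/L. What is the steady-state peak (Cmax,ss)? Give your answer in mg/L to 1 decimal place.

τ/t½ = 33/41 ≈ 0.80488, so fraction remaining f = (1/2)^(33/41) ≈ 0.5724.
Accumulation ratio R = 1/(1 − f) ≈ 1/0.4276 ≈ 2.3386.
Each bolus raises the concentration by D/Vd = 2098/39 ≈ 53.795 mg/L.
Steady-state peak Cmax,ss = C₀·R ≈ 53.795 × 2.3386 ≈ 125.805 mg/L.
Peak 125.8 mg/L vs MTC 77 mg/L: exceeds toxic threshold.

125.8 mg/L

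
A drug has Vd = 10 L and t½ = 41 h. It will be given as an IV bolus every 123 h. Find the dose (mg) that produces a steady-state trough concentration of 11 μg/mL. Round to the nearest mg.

770 mg

τ/t½ = 123/41 ≈ 3, so f = (1/2)^(123/41) ≈ 0.125000.
Cmin,ss = (D/Vd)·f/(1−f), so D = Cmin,ss·Vd·(1−f)/f.
D = 11 × 10 × (1−f)/f ≈ 11 × 10 × 7.00000 ≈ 770.00 mg.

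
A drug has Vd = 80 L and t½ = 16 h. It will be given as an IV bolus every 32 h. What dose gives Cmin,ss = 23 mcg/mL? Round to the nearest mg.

5520 mg

τ/t½ = 32/16 ≈ 2, so f = (1/2)^(32/16) ≈ 0.250000.
Cmin,ss = (D/Vd)·f/(1−f), so D = Cmin,ss·Vd·(1−f)/f.
D = 23 × 80 × (1−f)/f ≈ 23 × 80 × 3.00000 ≈ 5520.00 mg.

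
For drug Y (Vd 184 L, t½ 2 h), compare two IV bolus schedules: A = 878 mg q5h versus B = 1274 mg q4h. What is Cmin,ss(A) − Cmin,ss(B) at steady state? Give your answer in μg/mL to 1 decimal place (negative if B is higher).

-1.3 μg/mL

Regimen A: f = (1/2)^(5/2) ≈ 0.1768; Cmin,ss = (878/184)·f/(1−f) ≈ 1.025 μg/mL.
Regimen B: f = (1/2)^(4/2) ≈ 0.2500; Cmin,ss = (1274/184)·f/(1−f) ≈ 2.308 μg/mL.
Difference ≈ 1.025 − 2.308 ≈ -1.283 μg/mL.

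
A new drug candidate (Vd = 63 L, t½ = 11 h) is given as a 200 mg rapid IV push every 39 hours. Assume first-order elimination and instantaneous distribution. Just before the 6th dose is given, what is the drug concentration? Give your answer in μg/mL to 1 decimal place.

f = (1/2)^(τ/t½) = (1/2)^(39/11) ≈ 0.0856.
C₀ = D/Vd = 200/63 ≈ 3.175 μg/mL.
Before the 6th dose, 5 doses have been given. Superposition: Cmin = C₀·(f + f² + … + f^5).
≈ 3.175 × (0.0856 + 0.0073 + 0.0006 + 0.0001 + 0.0000) ≈ 3.175 × 0.0936 ≈ 0.297 μg/mL.

0.3 μg/mL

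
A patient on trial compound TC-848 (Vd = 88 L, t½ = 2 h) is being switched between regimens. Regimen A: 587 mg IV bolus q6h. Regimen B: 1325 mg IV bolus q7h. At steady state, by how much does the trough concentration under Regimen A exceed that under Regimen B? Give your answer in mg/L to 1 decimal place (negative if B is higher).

-0.5 mg/L

Regimen A: f = (1/2)^(6/2) ≈ 0.1250; Cmin,ss = (587/88)·f/(1−f) ≈ 0.953 mg/L.
Regimen B: f = (1/2)^(7/2) ≈ 0.0884; Cmin,ss = (1325/88)·f/(1−f) ≈ 1.460 mg/L.
Difference ≈ 0.953 − 1.460 ≈ -0.507 mg/L.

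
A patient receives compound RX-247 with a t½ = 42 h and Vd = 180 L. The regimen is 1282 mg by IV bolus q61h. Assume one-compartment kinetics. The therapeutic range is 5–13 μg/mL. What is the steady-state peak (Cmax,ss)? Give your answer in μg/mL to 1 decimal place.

k = ln2/t½ = ln2/42 ≈ 0.016504 h⁻¹; fraction remaining f = e^(−kτ) = e^(−0.016504×61) ≈ 0.3654.
At steady state, accumulation factor R = 1/(1 − e^(−kτ)) ≈ 1.5758.
Single-dose peak C₀ = D/Vd = 1282/180 ≈ 7.122 μg/mL.
Cmax,ss = C₀/(1 − f) ≈ 7.122/0.6346 ≈ 11.223 μg/mL.
Peak 11.2 μg/mL vs MTC 13 μg/mL: below toxic threshold.

11.2 μg/mL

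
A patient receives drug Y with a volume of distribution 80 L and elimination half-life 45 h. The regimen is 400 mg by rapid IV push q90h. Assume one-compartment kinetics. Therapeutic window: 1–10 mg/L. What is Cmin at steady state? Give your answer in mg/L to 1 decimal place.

τ = 90 h = 2 half-lives, so f = (1/2)^2 = 0.25.
At steady state, R = 1/(1 − 0.25) = 4/3.
Single-dose peak C₀ = D/Vd = 400/80 = 5 mg/L.
Steady-state peak Cmax,ss = C₀·R = 5 × 4/3 ≈ 6.667 mg/L.
Steady-state trough Cmin,ss = Cmax,ss·f ≈ 6.667 × 0.25 ≈ 1.667 mg/L.
Trough 1.7 mg/L vs MEC 1 mg/L: adequate.

1.7 mg/L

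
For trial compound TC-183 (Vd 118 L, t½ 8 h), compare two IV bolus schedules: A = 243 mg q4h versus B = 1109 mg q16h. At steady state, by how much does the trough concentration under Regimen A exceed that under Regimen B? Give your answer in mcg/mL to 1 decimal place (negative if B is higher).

1.8 mcg/mL

Regimen A: f = (1/2)^(4/8) ≈ 0.7071; Cmin,ss = (243/118)·f/(1−f) ≈ 4.971 mcg/mL.
Regimen B: f = (1/2)^(16/8) ≈ 0.2500; Cmin,ss = (1109/118)·f/(1−f) ≈ 3.133 mcg/mL.
Difference ≈ 4.971 − 3.133 ≈ 1.838 mcg/mL.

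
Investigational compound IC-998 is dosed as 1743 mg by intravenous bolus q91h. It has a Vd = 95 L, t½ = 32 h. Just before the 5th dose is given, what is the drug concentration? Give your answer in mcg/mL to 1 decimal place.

3.0 mcg/mL

f = (1/2)^(τ/t½) = (1/2)^(91/32) ≈ 0.1393.
C₀ = D/Vd = 1743/95 ≈ 18.347 mcg/mL.
Before the 5th dose, 4 doses have been given. Superposition: Cmin = C₀·(f + f² + … + f^4).
≈ 18.347 × (0.1393 + 0.0194 + 0.0027 + 0.0004) ≈ 18.347 × 0.1618 ≈ 2.969 mcg/mL.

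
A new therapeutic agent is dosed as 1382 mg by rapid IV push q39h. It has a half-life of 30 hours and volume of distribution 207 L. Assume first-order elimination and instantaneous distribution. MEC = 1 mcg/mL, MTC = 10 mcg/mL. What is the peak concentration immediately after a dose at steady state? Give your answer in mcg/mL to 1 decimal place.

k = ln2/t½ = ln2/30 ≈ 0.023105 h⁻¹; fraction remaining f = e^(−kτ) = e^(−0.023105×39) ≈ 0.4061.
Accumulation ratio R = 1/(1 − f) ≈ 1/0.5939 ≈ 1.6838.
Single-dose peak C₀ = D/Vd = 1382/207 ≈ 6.676 mcg/mL.
Steady-state peak Cmax,ss = C₀·R ≈ 6.676 × 1.6838 ≈ 11.241 mcg/mL.
Peak 11.2 mcg/mL vs MTC 10 mcg/mL: exceeds toxic threshold.

11.2 mcg/mL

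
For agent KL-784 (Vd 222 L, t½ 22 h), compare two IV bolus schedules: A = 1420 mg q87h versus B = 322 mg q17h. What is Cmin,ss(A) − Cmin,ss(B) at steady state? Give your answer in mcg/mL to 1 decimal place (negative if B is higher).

Regimen A: f = (1/2)^(87/22) ≈ 0.0645; Cmin,ss = (1420/222)·f/(1−f) ≈ 0.441 mcg/mL.
Regimen B: f = (1/2)^(17/22) ≈ 0.5853; Cmin,ss = (322/222)·f/(1−f) ≈ 2.047 mcg/mL.
Difference ≈ 0.441 − 2.047 ≈ -1.606 mcg/mL.

-1.6 mcg/mL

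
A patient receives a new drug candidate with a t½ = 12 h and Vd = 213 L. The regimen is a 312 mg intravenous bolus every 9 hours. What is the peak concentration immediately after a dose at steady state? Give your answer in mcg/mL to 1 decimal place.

Over one 9-h interval, 9/12 ≈ 0.75 half-lives elapse, leaving f ≈ 0.5946 of each dose.
At steady state, accumulation factor R = 1/(1 − e^(−kτ)) ≈ 2.4667.
Each bolus raises the concentration by D/Vd = 312/213 ≈ 1.465 mcg/mL.
Steady-state peak Cmax,ss = C₀·R ≈ 1.465 × 2.4667 ≈ 3.614 mcg/mL.

3.6 mcg/mL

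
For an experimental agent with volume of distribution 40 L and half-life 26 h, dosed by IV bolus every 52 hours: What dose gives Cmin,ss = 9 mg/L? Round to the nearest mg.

1080 mg

τ/t½ = 52/26 ≈ 2, so f = (1/2)^(52/26) ≈ 0.250000.
Cmin,ss = (D/Vd)·f/(1−f), so D = Cmin,ss·Vd·(1−f)/f.
D = 9 × 40 × (1−f)/f ≈ 9 × 40 × 3.00000 ≈ 1080.00 mg.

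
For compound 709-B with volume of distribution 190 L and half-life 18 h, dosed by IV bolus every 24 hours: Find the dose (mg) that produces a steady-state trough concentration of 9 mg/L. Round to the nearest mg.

τ/t½ = 24/18 ≈ 1.3333, so f = (1/2)^(24/18) ≈ 0.396850.
Cmin,ss = (D/Vd)·f/(1−f), so D = Cmin,ss·Vd·(1−f)/f.
D = 9 × 190 × (1−f)/f ≈ 9 × 190 × 1.51984 ≈ 2598.93 mg.

2599 mg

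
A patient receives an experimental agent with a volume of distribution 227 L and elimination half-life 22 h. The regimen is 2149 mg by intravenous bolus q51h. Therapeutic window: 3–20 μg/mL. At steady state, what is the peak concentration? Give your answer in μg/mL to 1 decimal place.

k = ln2/t½ = ln2/22 ≈ 0.031507 h⁻¹; fraction remaining f = e^(−kτ) = e^(−0.031507×51) ≈ 0.2005.
At steady state, accumulation factor R = 1/(1 − e^(−kτ)) ≈ 1.2508.
Single-dose peak C₀ = D/Vd = 2149/227 ≈ 9.467 μg/mL.
Cmax,ss = C₀/(1 − f) ≈ 9.467/0.7995 ≈ 11.841 μg/mL.
Peak 11.8 μg/mL vs MTC 20 μg/mL: below toxic threshold.

11.8 μg/mL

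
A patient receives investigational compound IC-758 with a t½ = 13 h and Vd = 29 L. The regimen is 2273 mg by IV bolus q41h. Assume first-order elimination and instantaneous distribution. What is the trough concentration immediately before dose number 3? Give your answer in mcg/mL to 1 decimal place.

f = (1/2)^(τ/t½) = (1/2)^(41/13) ≈ 0.1124.
C₀ = D/Vd = 2273/29 ≈ 78.379 mcg/mL.
Before the 3rd dose, 2 doses have been given. Superposition: Cmin = C₀·(f + f²).
≈ 78.379 × (0.1124 + 0.0126) ≈ 78.379 × 0.1250 ≈ 9.797 mcg/mL.

9.8 mcg/mL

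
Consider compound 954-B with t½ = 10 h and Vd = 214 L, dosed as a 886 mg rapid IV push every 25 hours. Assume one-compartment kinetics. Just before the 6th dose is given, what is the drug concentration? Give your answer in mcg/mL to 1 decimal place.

f = (1/2)^(τ/t½) = (1/2)^(25/10) ≈ 0.1768.
C₀ = D/Vd = 886/214 ≈ 4.140 mcg/mL.
Before the 6th dose, 5 doses have been given. Superposition: Cmin = C₀·(f + f² + … + f^5).
≈ 4.140 × (0.1768 + 0.0313 + 0.0055 + 0.0010 + 0.0002) ≈ 4.140 × 0.2148 ≈ 0.889 mcg/mL.

0.9 mcg/mL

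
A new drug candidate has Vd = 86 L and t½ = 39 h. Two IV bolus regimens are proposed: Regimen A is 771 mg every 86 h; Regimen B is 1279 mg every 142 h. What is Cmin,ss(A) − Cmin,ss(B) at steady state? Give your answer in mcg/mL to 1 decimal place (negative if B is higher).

1.2 mcg/mL

Regimen A: f = (1/2)^(86/39) ≈ 0.2169; Cmin,ss = (771/86)·f/(1−f) ≈ 2.483 mcg/mL.
Regimen B: f = (1/2)^(142/39) ≈ 0.0802; Cmin,ss = (1279/86)·f/(1−f) ≈ 1.297 mcg/mL.
Difference ≈ 2.483 − 1.297 ≈ 1.186 mcg/mL.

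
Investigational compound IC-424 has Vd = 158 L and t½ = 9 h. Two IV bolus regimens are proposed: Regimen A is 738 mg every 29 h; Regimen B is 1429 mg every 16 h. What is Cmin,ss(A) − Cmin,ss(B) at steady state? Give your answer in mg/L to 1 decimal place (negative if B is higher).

-3.2 mg/L

Regimen A: f = (1/2)^(29/9) ≈ 0.1072; Cmin,ss = (738/158)·f/(1−f) ≈ 0.561 mg/L.
Regimen B: f = (1/2)^(16/9) ≈ 0.2916; Cmin,ss = (1429/158)·f/(1−f) ≈ 3.723 mg/L.
Difference ≈ 0.561 − 3.723 ≈ -3.162 mg/L.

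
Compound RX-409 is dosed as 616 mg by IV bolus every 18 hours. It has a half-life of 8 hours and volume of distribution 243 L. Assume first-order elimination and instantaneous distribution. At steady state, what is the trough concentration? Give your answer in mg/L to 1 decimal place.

0.7 mg/L

k = ln2/t½ = ln2/8 ≈ 0.086643 h⁻¹; fraction remaining f = e^(−kτ) = e^(−0.086643×18) ≈ 0.2102.
Each bolus raises the concentration by D/Vd = 616/243 ≈ 2.535 mg/L.
Steady-state trough Cmin,ss = C₀·f/(1−f) ≈ 2.535 × 0.2102/0.7898 ≈ 0.675 mg/L.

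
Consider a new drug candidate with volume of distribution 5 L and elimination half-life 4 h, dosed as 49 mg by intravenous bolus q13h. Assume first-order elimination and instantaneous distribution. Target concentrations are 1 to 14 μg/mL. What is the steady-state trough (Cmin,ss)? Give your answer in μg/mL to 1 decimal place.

k = ln2/t½ = ln2/4 ≈ 0.173287 h⁻¹; fraction remaining f = e^(−kτ) = e^(−0.173287×13) ≈ 0.1051.
Each bolus raises the concentration by D/Vd = 49/5 ≈ 9.800 μg/mL.
Steady-state trough Cmin,ss = C₀·f/(1−f) ≈ 9.800 × 0.1051/0.8949 ≈ 1.151 μg/mL.
Trough 1.2 μg/mL vs MEC 1 μg/mL: adequate.

1.2 μg/mL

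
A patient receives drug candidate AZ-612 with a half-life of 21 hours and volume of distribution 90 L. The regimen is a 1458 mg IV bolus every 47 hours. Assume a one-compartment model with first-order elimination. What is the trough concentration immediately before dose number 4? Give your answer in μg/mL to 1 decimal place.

f = (1/2)^(τ/t½) = (1/2)^(47/21) ≈ 0.2120.
C₀ = D/Vd = 1458/90 ≈ 16.200 μg/mL.
Before the 4th dose, 3 doses have been given. Superposition: Cmin = C₀·(f + f² + … + f^3).
≈ 16.200 × (0.2120 + 0.0449 + 0.0095) ≈ 16.200 × 0.2664 ≈ 4.316 μg/mL.

4.3 μg/mL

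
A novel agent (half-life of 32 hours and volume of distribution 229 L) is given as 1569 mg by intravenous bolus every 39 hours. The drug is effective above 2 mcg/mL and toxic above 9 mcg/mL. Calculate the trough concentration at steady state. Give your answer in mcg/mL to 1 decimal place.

τ/t½ = 39/32 ≈ 1.2188, so fraction remaining f = (1/2)^(39/32) ≈ 0.4297.
At steady state, accumulation factor R = 1/(1 − e^(−kτ)) ≈ 1.7535.
Each bolus raises the concentration by D/Vd = 1569/229 ≈ 6.852 mcg/mL.
Cmax,ss = C₀/(1 − f) ≈ 6.852/0.5703 ≈ 12.015 mcg/mL.
One interval later, Cmin,ss = Cmax,ss·e^(−kτ) ≈ 12.015 × 0.4297 ≈ 5.163 mcg/mL.
Trough 5.2 mcg/mL vs MEC 2 mcg/mL: adequate.

5.2 mcg/mL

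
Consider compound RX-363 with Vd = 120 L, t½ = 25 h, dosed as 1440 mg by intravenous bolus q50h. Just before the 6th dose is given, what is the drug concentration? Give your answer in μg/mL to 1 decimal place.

4.0 μg/mL

f = (1/2)^(τ/t½) = (1/2)^(50/25) ≈ 0.2500.
C₀ = D/Vd = 1440/120 ≈ 12.000 μg/mL.
Before the 6th dose, 5 doses have been given. Superposition: Cmin = C₀·(f + f² + … + f^5).
≈ 12.000 × (0.2500 + 0.0625 + 0.0156 + 0.0039 + 0.0010) ≈ 12.000 × 0.3330 ≈ 3.996 μg/mL.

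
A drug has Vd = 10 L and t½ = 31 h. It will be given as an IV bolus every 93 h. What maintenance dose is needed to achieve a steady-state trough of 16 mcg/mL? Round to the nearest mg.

1120 mg

τ/t½ = 93/31 ≈ 3, so f = (1/2)^(93/31) ≈ 0.125000.
Cmin,ss = (D/Vd)·f/(1−f), so D = Cmin,ss·Vd·(1−f)/f.
D = 16 × 10 × (1−f)/f ≈ 16 × 10 × 7.00000 ≈ 1120.00 mg.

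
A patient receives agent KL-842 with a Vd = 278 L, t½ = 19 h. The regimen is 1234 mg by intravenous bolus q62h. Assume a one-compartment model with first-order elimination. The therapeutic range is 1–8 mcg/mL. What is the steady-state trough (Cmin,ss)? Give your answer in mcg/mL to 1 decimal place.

0.5 mcg/mL

τ/t½ = 62/19 ≈ 3.2632, so fraction remaining f = (1/2)^(62/19) ≈ 0.1042.
Each bolus raises the concentration by D/Vd = 1234/278 ≈ 4.439 mcg/mL.
Steady-state trough Cmin,ss = C₀·f/(1−f) ≈ 4.439 × 0.1042/0.8958 ≈ 0.516 mcg/mL.
Trough 0.5 mcg/mL vs MEC 1 mcg/mL: subtherapeutic.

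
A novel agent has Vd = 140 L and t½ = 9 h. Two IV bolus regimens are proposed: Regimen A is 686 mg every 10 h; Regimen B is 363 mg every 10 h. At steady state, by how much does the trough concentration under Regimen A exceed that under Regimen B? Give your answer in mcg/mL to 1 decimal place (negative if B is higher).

Regimen A: f = (1/2)^(10/9) ≈ 0.4629; Cmin,ss = (686/140)·f/(1−f) ≈ 4.223 mcg/mL.
Regimen B: f = (1/2)^(10/9) ≈ 0.4629; Cmin,ss = (363/140)·f/(1−f) ≈ 2.235 mcg/mL.
Difference ≈ 4.223 − 2.235 ≈ 1.988 mcg/mL.

2.0 mcg/mL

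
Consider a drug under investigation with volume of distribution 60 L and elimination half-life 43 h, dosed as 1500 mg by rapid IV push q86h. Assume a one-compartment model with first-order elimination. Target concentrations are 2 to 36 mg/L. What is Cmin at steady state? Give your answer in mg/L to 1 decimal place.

8.3 mg/L

τ = 86 h = 2 half-lives, so f = (1/2)^2 = 0.25.
Accumulation ratio R = 1/(1 − f) = 1/0.75 = 4/3.
Single-dose peak C₀ = D/Vd = 1500/60 = 25 mg/L.
Steady-state peak Cmax,ss = C₀·R = 25 × 4/3 ≈ 33.333 mg/L.
Steady-state trough Cmin,ss = Cmax,ss·f ≈ 33.333 × 0.25 ≈ 8.333 mg/L.
Trough 8.3 mg/L vs MEC 2 mg/L: adequate.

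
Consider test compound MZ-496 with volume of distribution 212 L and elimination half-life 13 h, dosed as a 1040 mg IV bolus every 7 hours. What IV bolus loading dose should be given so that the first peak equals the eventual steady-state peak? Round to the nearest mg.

3339 mg

f = (1/2)^(7/13) ≈ 0.688505; accumulation ratio R = 1/(1−f) ≈ 3.21032.
Loading dose to hit Cmax,ss on first dose: D_load = D_maint·R ≈ 1040 × 3.21032 ≈ 3338.73 mg.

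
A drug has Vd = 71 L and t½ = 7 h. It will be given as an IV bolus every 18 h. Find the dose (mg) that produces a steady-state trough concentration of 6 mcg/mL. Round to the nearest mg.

τ/t½ = 18/7 ≈ 2.5714, so f = (1/2)^(18/7) ≈ 0.168238.
Cmin,ss = (D/Vd)·f/(1−f), so D = Cmin,ss·Vd·(1−f)/f.
D = 6 × 71 × (1−f)/f ≈ 6 × 71 × 4.94396 ≈ 2106.13 mg.

2106 mg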